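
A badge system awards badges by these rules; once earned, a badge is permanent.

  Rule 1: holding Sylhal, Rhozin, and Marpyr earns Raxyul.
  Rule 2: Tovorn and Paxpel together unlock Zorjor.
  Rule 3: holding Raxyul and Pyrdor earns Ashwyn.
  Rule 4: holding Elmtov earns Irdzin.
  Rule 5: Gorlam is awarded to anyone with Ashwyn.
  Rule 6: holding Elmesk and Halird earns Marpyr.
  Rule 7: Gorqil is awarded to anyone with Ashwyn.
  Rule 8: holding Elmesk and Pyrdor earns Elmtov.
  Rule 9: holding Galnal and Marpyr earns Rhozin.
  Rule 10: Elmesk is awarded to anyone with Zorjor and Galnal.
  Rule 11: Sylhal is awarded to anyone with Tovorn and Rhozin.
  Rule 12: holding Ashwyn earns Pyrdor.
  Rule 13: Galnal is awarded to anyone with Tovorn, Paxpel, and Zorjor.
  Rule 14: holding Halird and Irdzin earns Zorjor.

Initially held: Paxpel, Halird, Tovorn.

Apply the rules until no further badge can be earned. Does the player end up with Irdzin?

No

Irdzin would need Elmtov (Rule 4), but Elmtov is never earned.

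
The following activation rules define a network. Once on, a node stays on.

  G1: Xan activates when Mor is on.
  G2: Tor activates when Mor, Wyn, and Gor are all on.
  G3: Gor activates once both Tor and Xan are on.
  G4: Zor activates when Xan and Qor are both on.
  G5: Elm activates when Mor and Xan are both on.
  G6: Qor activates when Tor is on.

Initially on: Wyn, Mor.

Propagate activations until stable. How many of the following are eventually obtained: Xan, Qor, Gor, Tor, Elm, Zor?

Mor is on, so Xan activates (G1).
G5: Mor and Xan on → Elm on.
Xan: reached.
Qor would need Tor (G6), but Tor never turns on.
Gor would need Tor and Xan (G3), but Tor never turns on.
Tor would need Mor, Wyn, and Gor (G2), but Gor never turns on.
Elm: reached.
Zor would need Xan and Qor (G4), but Qor never turns on.
Reached: Xan and Elm — 2 of the 6.

2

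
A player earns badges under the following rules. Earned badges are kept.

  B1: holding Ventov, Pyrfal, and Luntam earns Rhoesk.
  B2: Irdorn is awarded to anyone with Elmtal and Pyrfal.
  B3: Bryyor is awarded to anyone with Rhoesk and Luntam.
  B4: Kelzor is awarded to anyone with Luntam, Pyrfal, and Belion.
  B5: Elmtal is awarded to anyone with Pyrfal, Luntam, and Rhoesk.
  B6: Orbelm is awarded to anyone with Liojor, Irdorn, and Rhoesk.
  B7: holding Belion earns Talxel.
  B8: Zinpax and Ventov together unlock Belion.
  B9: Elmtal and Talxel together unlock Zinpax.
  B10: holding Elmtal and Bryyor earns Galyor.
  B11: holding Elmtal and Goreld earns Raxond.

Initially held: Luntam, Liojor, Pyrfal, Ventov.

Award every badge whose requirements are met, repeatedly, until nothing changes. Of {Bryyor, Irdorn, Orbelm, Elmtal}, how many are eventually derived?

4

With Ventov, Pyrfal, and Luntam, Rhoesk is earned (B1).
With Pyrfal, Luntam, and Rhoesk, Elmtal is earned (B5).
With Rhoesk and Luntam, Bryyor is earned (B3).
With Elmtal and Pyrfal, Irdorn is earned (B2).
With Liojor, Irdorn, and Rhoesk, Orbelm is earned (B6).
Bryyor: reached.
Irdorn: reached.
Orbelm: reached.
Elmtal: reached.
All 4 are reached.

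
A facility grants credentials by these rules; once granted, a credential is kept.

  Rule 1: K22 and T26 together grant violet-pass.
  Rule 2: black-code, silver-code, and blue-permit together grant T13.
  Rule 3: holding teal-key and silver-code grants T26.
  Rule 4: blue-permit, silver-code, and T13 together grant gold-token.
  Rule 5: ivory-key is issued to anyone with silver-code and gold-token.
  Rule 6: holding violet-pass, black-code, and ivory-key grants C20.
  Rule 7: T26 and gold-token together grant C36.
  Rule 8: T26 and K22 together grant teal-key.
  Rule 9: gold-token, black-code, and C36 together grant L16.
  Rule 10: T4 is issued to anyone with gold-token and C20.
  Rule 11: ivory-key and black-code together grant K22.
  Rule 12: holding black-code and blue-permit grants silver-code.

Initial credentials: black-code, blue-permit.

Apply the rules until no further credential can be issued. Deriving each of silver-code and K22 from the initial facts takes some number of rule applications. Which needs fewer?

silver-code: Holding black-code and blue-permit grants silver-code (Rule 12). [1 rule application]
K22: Holding black-code and blue-permit grants silver-code (Rule 12). Holding black-code, silver-code, and blue-permit grants T13 (Rule 2). Holding blue-permit, silver-code, and T13 grants gold-token (Rule 4). Holding silver-code and gold-token grants ivory-key (Rule 5). Holding ivory-key and black-code grants K22 (Rule 11). [5 rule applications]
silver-code needs fewer.

silver-code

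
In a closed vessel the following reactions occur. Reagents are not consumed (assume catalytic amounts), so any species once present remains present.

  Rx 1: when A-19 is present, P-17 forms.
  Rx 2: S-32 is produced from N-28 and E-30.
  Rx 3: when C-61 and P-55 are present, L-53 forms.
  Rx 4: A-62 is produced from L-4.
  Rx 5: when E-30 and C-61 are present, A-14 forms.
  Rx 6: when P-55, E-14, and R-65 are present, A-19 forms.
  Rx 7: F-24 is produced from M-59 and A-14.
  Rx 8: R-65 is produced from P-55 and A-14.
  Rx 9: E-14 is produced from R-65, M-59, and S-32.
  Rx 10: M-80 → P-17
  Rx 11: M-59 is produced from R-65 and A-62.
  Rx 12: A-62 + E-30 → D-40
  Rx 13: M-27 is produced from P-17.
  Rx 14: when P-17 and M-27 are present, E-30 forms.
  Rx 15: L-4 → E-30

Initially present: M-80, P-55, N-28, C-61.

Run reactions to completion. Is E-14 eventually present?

E-14 would need R-65, M-59, and S-32 (Rx 9), but M-59 never forms.

No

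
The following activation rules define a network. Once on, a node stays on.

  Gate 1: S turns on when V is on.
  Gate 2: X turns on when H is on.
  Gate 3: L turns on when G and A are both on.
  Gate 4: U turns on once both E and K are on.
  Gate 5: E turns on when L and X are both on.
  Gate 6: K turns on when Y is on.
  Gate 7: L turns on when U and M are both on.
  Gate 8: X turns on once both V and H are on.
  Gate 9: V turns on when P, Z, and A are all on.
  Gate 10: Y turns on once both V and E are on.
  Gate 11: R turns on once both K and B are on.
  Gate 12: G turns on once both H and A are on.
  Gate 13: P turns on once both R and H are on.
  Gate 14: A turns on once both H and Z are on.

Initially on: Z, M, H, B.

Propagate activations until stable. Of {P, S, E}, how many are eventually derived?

Gate 14: H and Z on → A on.
Gate 2: H on → X on.
H and A are on, so G turns on (Gate 12).
G and A are on, so L turns on (Gate 3).
L and X are on, so E turns on (Gate 5).
P would need R and H (Gate 13), but R never turns on.
S would need V (Gate 1), but V never turns on.
E: reached.
Reached: E — 1 of the 3.

1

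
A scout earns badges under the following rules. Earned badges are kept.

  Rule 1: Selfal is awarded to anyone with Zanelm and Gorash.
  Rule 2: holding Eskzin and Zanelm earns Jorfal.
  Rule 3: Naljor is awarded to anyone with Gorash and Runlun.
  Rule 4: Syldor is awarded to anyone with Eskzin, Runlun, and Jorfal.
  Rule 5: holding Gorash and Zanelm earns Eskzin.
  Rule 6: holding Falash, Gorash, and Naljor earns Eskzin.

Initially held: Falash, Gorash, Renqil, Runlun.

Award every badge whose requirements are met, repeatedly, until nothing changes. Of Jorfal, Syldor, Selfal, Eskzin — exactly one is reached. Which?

Eskzin

With Gorash and Runlun, Naljor is earned (Rule 3).
With Falash, Gorash, and Naljor, Eskzin is earned (Rule 6).
Syldor would need Eskzin, Runlun, and Jorfal (Rule 4), but Jorfal is never earned. Jorfal would need Eskzin and Zanelm (Rule 2), but Zanelm is never earned. Selfal would need Zanelm and Gorash (Rule 1), but Zanelm is never earned.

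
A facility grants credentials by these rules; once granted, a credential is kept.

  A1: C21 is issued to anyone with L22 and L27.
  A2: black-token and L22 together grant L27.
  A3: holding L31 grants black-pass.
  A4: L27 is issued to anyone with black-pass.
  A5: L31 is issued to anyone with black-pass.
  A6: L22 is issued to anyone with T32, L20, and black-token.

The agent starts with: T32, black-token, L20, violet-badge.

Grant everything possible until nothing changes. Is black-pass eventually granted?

No

black-pass would need L31 (A3), but L31 is never granted.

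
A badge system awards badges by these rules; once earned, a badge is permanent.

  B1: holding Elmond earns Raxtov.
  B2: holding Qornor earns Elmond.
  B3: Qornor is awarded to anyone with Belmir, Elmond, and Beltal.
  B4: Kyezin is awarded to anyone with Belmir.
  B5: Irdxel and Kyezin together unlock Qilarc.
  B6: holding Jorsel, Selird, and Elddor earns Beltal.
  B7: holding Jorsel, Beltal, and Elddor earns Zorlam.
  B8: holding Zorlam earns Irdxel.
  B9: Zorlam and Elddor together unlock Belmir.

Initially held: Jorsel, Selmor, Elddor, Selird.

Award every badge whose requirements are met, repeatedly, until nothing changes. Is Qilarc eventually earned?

Yes

With Jorsel, Selird, and Elddor, Beltal is earned (B6).
With Jorsel, Beltal, and Elddor, Zorlam is earned (B7).
With Zorlam, Irdxel is earned (B8).
With Zorlam and Elddor, Belmir is earned (B9).
With Belmir, Kyezin is earned (B4).
With Irdxel and Kyezin, Qilarc is earned (B5).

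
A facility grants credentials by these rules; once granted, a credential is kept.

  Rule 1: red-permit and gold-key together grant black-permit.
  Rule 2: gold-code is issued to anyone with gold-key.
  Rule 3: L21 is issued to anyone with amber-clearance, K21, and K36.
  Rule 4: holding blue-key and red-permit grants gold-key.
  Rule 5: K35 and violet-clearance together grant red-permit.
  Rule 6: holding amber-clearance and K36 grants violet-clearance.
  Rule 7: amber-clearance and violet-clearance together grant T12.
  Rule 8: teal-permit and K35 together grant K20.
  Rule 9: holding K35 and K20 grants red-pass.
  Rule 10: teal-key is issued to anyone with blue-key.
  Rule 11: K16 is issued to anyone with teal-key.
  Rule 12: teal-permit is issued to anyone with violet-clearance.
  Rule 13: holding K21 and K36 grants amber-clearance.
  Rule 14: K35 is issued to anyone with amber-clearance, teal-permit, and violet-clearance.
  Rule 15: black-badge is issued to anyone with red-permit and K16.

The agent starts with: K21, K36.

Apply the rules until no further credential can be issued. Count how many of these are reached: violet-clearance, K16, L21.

Holding K21 and K36 grants amber-clearance (Rule 13).
Holding amber-clearance, K21, and K36 grants L21 (Rule 3).
Holding amber-clearance and K36 grants violet-clearance (Rule 6).
violet-clearance: reached.
K16 would need teal-key (Rule 11), but teal-key is never granted.
L21: reached.
Reached: violet-clearance and L21 — 2 of the 3.

2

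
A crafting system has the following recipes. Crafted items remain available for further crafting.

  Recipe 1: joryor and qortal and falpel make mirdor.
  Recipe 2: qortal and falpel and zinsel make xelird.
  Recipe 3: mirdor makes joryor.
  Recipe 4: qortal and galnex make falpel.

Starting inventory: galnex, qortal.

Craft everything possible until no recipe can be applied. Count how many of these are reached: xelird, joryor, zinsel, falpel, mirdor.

1

qortal and galnex → falpel (Recipe 4).
xelird would need qortal, falpel, and zinsel (Recipe 2), but zinsel is never obtained.
joryor would need mirdor (Recipe 3), but mirdor is never obtained.
No rule produces zinsel, and it is not given.
falpel: reached.
mirdor would need joryor, qortal, and falpel (Recipe 1), but joryor is never obtained.
Reached: falpel — 1 of the 5.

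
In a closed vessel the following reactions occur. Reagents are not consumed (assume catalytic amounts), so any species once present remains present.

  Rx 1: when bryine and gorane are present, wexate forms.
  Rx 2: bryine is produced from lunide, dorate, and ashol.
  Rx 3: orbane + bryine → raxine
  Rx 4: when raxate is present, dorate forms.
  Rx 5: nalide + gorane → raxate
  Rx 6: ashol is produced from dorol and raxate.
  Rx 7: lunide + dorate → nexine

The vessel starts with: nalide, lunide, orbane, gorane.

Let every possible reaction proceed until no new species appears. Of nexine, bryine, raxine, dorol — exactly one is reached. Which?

nalide and gorane present → raxate forms (Rx 5).
raxate present → dorate forms (Rx 4).
lunide and dorate present → nexine forms (Rx 7).
bryine would need lunide, dorate, and ashol (Rx 2), but ashol never forms. No rule produces dorol, and it is not given. raxine would need orbane and bryine (Rx 3), but bryine never forms.

nexine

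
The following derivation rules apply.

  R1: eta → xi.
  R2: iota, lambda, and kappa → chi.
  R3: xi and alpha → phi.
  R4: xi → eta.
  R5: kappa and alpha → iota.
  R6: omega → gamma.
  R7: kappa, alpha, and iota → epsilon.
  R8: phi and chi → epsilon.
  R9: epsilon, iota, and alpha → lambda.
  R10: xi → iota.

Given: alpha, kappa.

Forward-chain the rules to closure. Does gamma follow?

gamma would need omega (R6), but omega is never established.

No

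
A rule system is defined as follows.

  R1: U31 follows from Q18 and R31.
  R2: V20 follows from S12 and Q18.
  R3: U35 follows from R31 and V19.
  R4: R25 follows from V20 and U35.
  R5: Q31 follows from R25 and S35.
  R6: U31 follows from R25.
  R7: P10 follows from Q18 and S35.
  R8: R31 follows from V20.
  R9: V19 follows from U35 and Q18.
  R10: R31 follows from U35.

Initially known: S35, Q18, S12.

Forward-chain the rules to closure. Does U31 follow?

S12 and Q18 hold, so V20 follows (R2).
From V20, R8 gives R31.
From Q18 and R31, R1 gives U31.

Yes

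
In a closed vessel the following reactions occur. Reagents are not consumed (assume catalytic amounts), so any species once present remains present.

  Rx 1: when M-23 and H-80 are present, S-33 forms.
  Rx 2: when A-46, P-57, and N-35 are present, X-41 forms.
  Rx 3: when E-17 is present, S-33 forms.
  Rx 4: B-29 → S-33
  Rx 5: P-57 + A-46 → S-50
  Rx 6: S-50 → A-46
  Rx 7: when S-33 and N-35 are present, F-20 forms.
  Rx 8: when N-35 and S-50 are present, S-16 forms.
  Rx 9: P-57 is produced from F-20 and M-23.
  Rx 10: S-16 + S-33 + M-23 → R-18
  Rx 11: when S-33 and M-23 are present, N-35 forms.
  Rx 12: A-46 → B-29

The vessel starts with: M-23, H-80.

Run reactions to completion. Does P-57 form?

Yes

M-23 and H-80 present → S-33 forms (Rx 1).
S-33 and M-23 present → N-35 forms (Rx 11).
S-33 and N-35 present → F-20 forms (Rx 7).
F-20 and M-23 present → P-57 forms (Rx 9).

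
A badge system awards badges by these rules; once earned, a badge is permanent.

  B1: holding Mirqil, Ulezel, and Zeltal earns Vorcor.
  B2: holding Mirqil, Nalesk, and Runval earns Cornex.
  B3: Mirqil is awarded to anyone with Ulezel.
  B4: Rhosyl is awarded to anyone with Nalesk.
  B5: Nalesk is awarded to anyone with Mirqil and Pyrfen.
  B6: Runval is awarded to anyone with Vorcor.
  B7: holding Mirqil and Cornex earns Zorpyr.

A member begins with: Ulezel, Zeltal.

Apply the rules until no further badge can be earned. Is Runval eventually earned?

Yes

With Ulezel, Mirqil is earned (B3).
With Mirqil, Ulezel, and Zeltal, Vorcor is earned (B1).
With Vorcor, Runval is earned (B6).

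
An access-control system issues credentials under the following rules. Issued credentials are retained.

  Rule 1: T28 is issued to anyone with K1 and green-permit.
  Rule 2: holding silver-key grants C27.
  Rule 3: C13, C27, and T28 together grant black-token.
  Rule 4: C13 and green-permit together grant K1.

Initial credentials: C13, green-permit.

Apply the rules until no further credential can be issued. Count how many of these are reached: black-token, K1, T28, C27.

2

Holding C13 and green-permit grants K1 (Rule 4).
Holding K1 and green-permit grants T28 (Rule 1).
black-token would need C13, C27, and T28 (Rule 3), but C27 is never granted.
K1: reached.
T28: reached.
C27 would need silver-key (Rule 2), but silver-key is never granted.
Reached: K1 and T28 — 2 of the 4.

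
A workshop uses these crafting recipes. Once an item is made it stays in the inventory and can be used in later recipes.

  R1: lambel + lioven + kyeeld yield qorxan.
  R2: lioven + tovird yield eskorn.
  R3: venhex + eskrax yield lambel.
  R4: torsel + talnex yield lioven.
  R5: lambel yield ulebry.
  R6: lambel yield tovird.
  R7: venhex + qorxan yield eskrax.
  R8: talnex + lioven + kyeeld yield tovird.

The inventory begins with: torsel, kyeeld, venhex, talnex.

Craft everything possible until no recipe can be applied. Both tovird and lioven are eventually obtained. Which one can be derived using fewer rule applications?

lioven: torsel + talnex → lioven (R4). [1 rule application]
tovird: Using R4, torsel and talnex make lioven. talnex + lioven + kyeeld → tovird (R8). [2 rule applications]
lioven needs fewer.

lioven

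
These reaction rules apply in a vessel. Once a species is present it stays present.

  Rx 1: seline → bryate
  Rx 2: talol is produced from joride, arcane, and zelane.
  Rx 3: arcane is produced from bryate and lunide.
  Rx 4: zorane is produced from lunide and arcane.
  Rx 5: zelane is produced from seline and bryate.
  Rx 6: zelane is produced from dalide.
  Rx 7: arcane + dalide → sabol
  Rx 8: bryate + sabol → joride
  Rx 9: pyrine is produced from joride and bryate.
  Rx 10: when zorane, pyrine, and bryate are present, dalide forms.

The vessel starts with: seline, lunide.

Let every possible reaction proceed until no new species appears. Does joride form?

joride would need bryate and sabol (Rx 8), but sabol never forms.

No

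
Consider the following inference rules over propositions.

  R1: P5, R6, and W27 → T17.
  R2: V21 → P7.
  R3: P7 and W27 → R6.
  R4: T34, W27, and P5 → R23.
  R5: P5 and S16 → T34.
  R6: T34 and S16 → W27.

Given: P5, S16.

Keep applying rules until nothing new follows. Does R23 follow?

Yes

From P5 and S16, R5 gives T34.
From T34 and S16, R6 gives W27.
From T34, W27, and P5, R4 gives R23.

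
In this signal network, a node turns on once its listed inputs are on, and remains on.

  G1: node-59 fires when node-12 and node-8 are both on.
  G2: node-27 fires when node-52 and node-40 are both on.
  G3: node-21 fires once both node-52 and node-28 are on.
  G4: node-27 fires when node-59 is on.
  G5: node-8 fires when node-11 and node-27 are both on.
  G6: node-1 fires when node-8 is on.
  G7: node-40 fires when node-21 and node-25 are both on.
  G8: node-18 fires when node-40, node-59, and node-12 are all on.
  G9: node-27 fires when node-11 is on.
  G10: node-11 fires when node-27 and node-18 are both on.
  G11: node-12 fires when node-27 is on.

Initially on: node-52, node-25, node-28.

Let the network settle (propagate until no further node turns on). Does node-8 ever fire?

No

node-8 would need node-11 and node-27 (G5), but node-11 never turns on.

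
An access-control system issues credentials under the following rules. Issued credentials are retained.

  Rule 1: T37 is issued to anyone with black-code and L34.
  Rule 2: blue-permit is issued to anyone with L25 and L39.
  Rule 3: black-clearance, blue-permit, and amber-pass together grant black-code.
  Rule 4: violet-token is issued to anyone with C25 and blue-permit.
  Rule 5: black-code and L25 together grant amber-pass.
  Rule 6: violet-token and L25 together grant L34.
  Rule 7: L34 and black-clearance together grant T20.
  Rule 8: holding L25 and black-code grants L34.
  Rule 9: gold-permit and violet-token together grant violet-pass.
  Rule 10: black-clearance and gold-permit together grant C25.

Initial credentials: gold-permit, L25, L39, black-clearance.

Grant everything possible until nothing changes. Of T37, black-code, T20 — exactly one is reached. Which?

T20

Holding L25 and L39 grants blue-permit (Rule 2).
Holding black-clearance and gold-permit grants C25 (Rule 10).
Holding C25 and blue-permit grants violet-token (Rule 4).
Holding violet-token and L25 grants L34 (Rule 6).
Holding L34 and black-clearance grants T20 (Rule 7).
black-code would need black-clearance, blue-permit, and amber-pass (Rule 3), but amber-pass is never granted. T37 would need black-code and L34 (Rule 1), but black-code is never granted.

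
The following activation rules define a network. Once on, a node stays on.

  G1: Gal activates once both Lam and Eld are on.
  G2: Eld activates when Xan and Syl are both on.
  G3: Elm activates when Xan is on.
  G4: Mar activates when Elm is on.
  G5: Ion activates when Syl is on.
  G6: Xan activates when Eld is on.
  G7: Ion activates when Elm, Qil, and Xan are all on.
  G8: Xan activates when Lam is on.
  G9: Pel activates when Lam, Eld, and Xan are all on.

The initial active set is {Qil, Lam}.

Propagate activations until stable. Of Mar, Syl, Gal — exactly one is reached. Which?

Mar

Lam is on, so Xan activates (G8).
Xan is on, so Elm activates (G3).
Elm is on, so Mar activates (G4).
Gal would need Lam and Eld (G1), but Eld never turns on. No rule produces Syl, and it is not given.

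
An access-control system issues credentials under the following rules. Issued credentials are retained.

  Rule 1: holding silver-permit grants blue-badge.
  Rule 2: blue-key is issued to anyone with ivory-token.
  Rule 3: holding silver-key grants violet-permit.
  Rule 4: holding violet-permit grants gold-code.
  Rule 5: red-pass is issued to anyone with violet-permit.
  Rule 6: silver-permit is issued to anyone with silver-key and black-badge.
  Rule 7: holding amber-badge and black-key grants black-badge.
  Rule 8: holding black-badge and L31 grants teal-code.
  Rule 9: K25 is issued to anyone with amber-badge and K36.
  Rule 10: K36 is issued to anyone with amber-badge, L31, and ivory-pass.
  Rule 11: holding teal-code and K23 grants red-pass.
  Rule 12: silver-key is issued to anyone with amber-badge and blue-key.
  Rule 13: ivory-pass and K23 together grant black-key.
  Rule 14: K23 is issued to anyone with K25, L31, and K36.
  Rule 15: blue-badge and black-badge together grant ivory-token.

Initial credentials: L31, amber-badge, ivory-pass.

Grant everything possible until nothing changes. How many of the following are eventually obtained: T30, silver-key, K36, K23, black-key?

3

Holding amber-badge, L31, and ivory-pass grants K36 (Rule 10).
Holding amber-badge and K36 grants K25 (Rule 9).
Holding K25, L31, and K36 grants K23 (Rule 14).
Holding ivory-pass and K23 grants black-key (Rule 13).
No rule produces T30, and it is not given.
silver-key would need amber-badge and blue-key (Rule 12), but blue-key is never granted.
K36: reached.
K23: reached.
black-key: reached.
Reached: K36, K23, and black-key — 3 of the 5.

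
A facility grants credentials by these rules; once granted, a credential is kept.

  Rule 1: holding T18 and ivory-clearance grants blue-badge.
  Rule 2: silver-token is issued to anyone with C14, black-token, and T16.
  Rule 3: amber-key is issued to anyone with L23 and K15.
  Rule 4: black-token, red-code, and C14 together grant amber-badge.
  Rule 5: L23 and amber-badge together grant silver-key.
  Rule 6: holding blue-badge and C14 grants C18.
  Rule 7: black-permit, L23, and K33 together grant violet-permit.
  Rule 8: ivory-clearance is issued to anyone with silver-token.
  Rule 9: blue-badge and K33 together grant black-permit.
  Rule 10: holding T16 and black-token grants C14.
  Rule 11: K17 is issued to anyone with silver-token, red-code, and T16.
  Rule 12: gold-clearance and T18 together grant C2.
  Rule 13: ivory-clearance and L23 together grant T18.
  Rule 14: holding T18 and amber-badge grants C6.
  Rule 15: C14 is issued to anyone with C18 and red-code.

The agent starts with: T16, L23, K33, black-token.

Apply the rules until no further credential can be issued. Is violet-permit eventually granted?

Holding T16 and black-token grants C14 (Rule 10).
Holding C14, black-token, and T16 grants silver-token (Rule 2).
Holding silver-token grants ivory-clearance (Rule 8).
Holding ivory-clearance and L23 grants T18 (Rule 13).
Holding T18 and ivory-clearance grants blue-badge (Rule 1).
Holding blue-badge and K33 grants black-permit (Rule 9).
Holding black-permit, L23, and K33 grants violet-permit (Rule 7).

Yes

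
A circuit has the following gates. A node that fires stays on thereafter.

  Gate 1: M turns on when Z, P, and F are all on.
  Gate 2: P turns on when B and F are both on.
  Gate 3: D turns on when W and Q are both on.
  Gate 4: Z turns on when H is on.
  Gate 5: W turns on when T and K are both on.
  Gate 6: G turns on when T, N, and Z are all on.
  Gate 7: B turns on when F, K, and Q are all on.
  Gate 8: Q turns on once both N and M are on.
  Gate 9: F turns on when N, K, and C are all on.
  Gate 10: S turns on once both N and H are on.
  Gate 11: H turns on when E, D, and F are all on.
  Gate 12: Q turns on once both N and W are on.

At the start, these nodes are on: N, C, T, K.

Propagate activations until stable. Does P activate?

Yes

Gate 9: N, K, and C on → F on.
Gate 5: T and K on → W on.
Gate 12: N and W on → Q on.
F, K, and Q are on, so B turns on (Gate 7).
B and F are on, so P turns on (Gate 2).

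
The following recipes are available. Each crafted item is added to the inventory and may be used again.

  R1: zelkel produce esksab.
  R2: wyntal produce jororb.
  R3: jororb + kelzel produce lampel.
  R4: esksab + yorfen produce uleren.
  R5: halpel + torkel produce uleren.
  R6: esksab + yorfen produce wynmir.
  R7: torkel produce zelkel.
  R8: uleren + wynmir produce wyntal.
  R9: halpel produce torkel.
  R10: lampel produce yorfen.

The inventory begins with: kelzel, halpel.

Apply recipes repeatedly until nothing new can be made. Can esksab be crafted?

Using R9, halpel makes torkel.
Using R7, torkel makes zelkel.
zelkel → esksab (R1).

Yes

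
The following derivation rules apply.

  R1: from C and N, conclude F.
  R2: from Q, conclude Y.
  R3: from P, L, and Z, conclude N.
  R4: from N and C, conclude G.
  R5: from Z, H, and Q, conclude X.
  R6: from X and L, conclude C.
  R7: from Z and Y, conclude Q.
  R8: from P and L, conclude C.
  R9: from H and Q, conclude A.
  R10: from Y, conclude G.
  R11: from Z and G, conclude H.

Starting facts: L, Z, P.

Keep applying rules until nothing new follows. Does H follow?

P, L, and Z hold, so N follows (R3).
From P and L, R8 gives C.
N and C hold, so G follows (R4).
Z and G hold, so H follows (R11).

Yes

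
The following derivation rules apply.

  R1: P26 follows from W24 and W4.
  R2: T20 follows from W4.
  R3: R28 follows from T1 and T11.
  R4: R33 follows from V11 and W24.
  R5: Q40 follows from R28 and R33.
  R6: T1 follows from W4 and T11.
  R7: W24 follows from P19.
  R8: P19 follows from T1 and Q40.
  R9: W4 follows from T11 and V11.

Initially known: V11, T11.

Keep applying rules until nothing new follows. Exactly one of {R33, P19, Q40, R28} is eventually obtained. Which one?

R28

T11 and V11 hold, so W4 follows (R9).
From W4 and T11, R6 gives T1.
T1 and T11 hold, so R28 follows (R3).
P19 would need T1 and Q40 (R8), but Q40 is never established. Q40 would need R28 and R33 (R5), but R33 is never established. R33 would need V11 and W24 (R4), but W24 is never established.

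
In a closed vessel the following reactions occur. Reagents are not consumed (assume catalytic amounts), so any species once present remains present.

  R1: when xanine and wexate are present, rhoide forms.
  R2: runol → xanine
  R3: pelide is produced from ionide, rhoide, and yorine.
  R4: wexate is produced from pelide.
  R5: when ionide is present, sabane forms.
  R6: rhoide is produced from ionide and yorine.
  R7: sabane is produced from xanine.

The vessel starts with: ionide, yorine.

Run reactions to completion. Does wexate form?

Yes

ionide and yorine present → rhoide forms (R6).
ionide, rhoide, and yorine present → pelide forms (R3).
pelide present → wexate forms (R4).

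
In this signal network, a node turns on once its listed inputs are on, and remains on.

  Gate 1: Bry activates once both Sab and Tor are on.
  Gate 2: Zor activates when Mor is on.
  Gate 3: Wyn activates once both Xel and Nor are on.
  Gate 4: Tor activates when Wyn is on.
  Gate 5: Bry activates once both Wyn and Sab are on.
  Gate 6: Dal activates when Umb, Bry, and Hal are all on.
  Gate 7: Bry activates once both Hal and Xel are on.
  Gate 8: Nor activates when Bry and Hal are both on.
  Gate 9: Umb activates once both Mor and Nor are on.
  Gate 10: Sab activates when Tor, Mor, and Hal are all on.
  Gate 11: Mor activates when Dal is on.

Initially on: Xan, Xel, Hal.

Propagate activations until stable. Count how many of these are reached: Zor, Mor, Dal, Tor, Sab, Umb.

Gate 7: Hal and Xel on → Bry on.
Gate 8: Bry and Hal on → Nor on.
Xel and Nor are on, so Wyn activates (Gate 3).
Wyn is on, so Tor activates (Gate 4).
Zor would need Mor (Gate 2), but Mor never turns on.
Mor would need Dal (Gate 11), but Dal never turns on.
Dal would need Umb, Bry, and Hal (Gate 6), but Umb never turns on.
Tor: reached.
Sab would need Tor, Mor, and Hal (Gate 10), but Mor never turns on.
Umb would need Mor and Nor (Gate 9), but Mor never turns on.
Reached: Tor — 1 of the 6.

1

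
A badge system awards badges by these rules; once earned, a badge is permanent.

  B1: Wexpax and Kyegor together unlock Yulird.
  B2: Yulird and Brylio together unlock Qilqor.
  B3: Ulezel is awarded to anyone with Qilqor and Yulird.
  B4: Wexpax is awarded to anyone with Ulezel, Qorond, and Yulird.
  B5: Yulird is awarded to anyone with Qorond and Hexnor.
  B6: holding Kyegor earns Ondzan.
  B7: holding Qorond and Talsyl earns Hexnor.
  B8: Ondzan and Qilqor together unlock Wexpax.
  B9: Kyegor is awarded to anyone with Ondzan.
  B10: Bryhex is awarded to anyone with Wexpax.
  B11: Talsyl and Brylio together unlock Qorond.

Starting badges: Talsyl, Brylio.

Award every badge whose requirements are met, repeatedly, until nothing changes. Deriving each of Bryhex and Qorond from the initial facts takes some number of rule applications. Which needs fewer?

Qorond

Qorond: With Talsyl and Brylio, Qorond is earned (B11). [1 rule application]
Bryhex: With Talsyl and Brylio, Qorond is earned (B11). With Qorond and Talsyl, Hexnor is earned (B7). With Qorond and Hexnor, Yulird is earned (B5). With Yulird and Brylio, Qilqor is earned (B2). With Qilqor and Yulird, Ulezel is earned (B3). With Ulezel, Qorond, and Yulird, Wexpax is earned (B4). With Wexpax, Bryhex is earned (B10). [7 rule applications]
Qorond needs fewer.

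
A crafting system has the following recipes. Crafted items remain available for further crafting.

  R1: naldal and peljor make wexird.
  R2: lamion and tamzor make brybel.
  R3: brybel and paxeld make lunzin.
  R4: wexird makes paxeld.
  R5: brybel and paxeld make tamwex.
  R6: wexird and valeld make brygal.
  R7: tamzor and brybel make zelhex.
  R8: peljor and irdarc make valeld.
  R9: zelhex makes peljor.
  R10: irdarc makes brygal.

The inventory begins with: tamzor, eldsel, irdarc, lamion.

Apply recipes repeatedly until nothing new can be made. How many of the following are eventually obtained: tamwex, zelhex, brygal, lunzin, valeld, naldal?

Using R2, lamion and tamzor make brybel.
irdarc → brygal (R10).
Using R7, tamzor and brybel make zelhex.
Using R9, zelhex makes peljor.
Using R8, peljor and irdarc make valeld.
tamwex would need brybel and paxeld (R5), but paxeld is never obtained.
zelhex: reached.
brygal: reached.
lunzin would need brybel and paxeld (R3), but paxeld is never obtained.
valeld: reached.
No rule produces naldal, and it is not given.
Reached: zelhex, brygal, and valeld — 3 of the 6.

3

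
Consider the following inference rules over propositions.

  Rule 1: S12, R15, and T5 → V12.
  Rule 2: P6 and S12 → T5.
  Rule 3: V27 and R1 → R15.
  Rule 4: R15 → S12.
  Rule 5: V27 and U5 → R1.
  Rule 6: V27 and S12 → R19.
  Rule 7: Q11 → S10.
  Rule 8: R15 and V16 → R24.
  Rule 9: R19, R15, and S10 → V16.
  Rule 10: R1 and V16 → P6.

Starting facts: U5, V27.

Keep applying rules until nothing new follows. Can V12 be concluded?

V12 would need S12, R15, and T5 (Rule 1), but T5 is never established.

No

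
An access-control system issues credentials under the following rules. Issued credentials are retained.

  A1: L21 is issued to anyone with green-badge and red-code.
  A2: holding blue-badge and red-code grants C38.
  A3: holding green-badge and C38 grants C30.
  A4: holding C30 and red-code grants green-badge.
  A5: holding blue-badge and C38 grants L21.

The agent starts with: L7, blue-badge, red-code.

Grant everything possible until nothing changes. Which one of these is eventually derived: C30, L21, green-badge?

Holding blue-badge and red-code grants C38 (A2).
Holding blue-badge and C38 grants L21 (A5).
C30 would need green-badge and C38 (A3), but green-badge is never granted. green-badge would need C30 and red-code (A4), but C30 is never granted.

L21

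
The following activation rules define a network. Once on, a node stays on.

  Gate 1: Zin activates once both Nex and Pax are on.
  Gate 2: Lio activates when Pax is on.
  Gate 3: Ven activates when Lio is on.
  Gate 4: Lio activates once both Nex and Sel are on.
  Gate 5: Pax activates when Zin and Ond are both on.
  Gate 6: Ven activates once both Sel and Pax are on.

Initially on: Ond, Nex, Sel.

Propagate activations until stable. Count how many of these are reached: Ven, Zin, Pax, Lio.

2

Gate 4: Nex and Sel on → Lio on.
Gate 3: Lio on → Ven on.
Ven: reached.
Zin would need Nex and Pax (Gate 1), but Pax never turns on.
Pax would need Zin and Ond (Gate 5), but Zin never turns on.
Lio: reached.
Reached: Ven and Lio — 2 of the 4.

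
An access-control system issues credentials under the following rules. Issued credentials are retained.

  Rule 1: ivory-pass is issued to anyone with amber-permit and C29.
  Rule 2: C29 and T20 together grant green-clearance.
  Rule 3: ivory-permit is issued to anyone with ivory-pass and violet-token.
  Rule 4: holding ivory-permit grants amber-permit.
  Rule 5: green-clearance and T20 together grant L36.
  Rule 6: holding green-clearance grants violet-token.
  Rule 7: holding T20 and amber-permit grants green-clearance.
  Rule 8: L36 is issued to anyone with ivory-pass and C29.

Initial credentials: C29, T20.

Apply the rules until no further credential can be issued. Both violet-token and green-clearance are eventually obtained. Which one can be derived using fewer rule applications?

green-clearance

green-clearance: Holding C29 and T20 grants green-clearance (Rule 2). [1 rule application]
violet-token: Holding C29 and T20 grants green-clearance (Rule 2). Holding green-clearance grants violet-token (Rule 6). [2 rule applications]
green-clearance needs fewer.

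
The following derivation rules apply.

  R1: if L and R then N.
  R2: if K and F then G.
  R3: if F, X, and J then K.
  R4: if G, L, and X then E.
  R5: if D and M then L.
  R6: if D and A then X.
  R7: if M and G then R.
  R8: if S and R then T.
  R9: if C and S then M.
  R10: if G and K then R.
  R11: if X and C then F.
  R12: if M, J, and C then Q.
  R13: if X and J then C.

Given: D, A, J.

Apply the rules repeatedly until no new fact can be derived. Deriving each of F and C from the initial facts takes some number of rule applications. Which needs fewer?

C: From D and A, R6 gives X. From X and J, R13 gives C. [2 rule applications]
F: From D and A, R6 gives X. X and J hold, so C follows (R13). From X and C, R11 gives F. [3 rule applications]
C needs fewer.

C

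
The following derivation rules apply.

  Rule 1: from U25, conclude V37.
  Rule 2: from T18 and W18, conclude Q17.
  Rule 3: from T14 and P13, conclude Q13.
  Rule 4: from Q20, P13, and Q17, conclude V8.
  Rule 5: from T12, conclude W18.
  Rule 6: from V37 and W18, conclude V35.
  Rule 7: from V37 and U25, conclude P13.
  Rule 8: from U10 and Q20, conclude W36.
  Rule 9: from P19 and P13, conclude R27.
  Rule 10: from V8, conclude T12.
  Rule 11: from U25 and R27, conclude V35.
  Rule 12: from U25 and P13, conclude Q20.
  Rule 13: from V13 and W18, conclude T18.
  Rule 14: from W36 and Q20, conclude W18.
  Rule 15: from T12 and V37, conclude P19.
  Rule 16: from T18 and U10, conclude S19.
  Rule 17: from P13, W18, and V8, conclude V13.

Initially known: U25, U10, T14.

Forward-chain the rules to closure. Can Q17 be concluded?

No

Q17 would need T18 and W18 (Rule 2), but T18 is never established.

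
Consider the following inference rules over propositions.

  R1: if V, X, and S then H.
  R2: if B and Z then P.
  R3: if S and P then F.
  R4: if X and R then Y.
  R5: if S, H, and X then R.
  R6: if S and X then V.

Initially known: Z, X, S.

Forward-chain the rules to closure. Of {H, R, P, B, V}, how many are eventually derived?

From S and X, R6 gives V.
V, X, and S hold, so H follows (R1).
S, H, and X hold, so R follows (R5).
H: reached.
R: reached.
P would need B and Z (R2), but B is never established.
No rule produces B, and it is not given.
V: reached.
Reached: H, R, and V — 3 of the 5.

3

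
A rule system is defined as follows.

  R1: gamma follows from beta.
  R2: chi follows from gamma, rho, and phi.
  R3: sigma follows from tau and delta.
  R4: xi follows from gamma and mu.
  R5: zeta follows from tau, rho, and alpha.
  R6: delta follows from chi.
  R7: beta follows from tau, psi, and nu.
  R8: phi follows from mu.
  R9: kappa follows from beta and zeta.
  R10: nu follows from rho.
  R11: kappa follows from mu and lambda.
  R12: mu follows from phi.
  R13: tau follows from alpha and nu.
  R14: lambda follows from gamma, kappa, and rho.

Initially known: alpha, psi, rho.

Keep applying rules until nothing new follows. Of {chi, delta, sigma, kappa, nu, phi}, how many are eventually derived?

2

From rho, R10 gives nu.
alpha and nu hold, so tau follows (R13).
From tau, rho, and alpha, R5 gives zeta.
From tau, psi, and nu, R7 gives beta.
beta and zeta hold, so kappa follows (R9).
chi would need gamma, rho, and phi (R2), but phi is never established.
delta would need chi (R6), but chi is never established.
sigma would need tau and delta (R3), but delta is never established.
kappa: reached.
nu: reached.
phi would need mu (R8), but mu is never established.
Reached: kappa and nu — 2 of the 6.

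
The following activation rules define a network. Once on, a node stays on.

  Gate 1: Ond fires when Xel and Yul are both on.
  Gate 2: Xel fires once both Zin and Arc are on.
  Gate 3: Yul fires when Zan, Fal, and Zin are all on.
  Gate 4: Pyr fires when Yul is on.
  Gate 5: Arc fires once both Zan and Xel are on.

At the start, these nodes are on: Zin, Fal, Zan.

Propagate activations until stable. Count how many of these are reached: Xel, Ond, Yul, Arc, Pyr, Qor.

Zan, Fal, and Zin are on, so Yul fires (Gate 3).
Yul is on, so Pyr fires (Gate 4).
Xel would need Zin and Arc (Gate 2), but Arc never turns on.
Ond would need Xel and Yul (Gate 1), but Xel never turns on.
Yul: reached.
Arc would need Zan and Xel (Gate 5), but Xel never turns on.
Pyr: reached.
No rule produces Qor, and it is not given.
Reached: Yul and Pyr — 2 of the 6.

2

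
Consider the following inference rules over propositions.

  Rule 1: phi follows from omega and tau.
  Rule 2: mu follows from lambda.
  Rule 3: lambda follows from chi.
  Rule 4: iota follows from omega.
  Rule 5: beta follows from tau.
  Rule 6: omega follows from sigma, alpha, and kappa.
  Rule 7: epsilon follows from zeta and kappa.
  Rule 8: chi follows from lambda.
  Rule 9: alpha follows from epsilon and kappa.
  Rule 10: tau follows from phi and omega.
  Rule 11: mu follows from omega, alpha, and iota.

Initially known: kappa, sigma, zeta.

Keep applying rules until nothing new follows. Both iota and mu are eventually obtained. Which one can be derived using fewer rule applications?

iota: From zeta and kappa, Rule 7 gives epsilon. From epsilon and kappa, Rule 9 gives alpha. sigma, alpha, and kappa hold, so omega follows (Rule 6). From omega, Rule 4 gives iota. [4 rule applications]
mu: zeta and kappa hold, so epsilon follows (Rule 7). epsilon and kappa hold, so alpha follows (Rule 9). From sigma, alpha, and kappa, Rule 6 gives omega. From omega, Rule 4 gives iota. From omega, alpha, and iota, Rule 11 gives mu. [5 rule applications]
iota needs fewer.

iota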